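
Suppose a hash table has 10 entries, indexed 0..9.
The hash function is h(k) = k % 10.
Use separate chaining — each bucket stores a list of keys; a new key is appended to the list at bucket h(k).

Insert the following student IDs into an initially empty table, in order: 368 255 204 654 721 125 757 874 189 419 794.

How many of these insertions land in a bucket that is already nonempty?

5

Insert 368: h=8, bucket 8 empty → new chain.
Insert 255: h=5, bucket 5 empty → new chain.
Insert 204: h=4, bucket 4 empty → new chain.
Insert 654: h=4, bucket 4 nonempty → append to chain.
Insert 721: h=1, bucket 1 empty → new chain.
Insert 125: h=5, bucket 5 nonempty → append to chain.
Insert 757: h=7, bucket 7 empty → new chain.
Insert 874: h=4, bucket 4 nonempty → append to chain.
Insert 189: h=9, bucket 9 empty → new chain.
Insert 419: h=9, bucket 9 nonempty → append to chain.
Insert 794: h=4, bucket 4 nonempty → append to chain.
Final buckets:
0: -
1: 721
2: -
3: -
4: 204 -> 654 -> 874 -> 794
5: 255 -> 125
6: -
7: 757
8: 368
9: 189 -> 419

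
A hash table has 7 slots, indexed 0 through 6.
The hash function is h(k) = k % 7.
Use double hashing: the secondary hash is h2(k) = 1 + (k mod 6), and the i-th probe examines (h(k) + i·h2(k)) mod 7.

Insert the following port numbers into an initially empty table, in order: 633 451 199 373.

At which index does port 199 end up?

0

Insert 633: h=3, slot 3 empty → index 3.
Insert 451: h=3, h2=2, slot 3 occupied → index 5.
Insert 199: h=3, h2=2, slots 3,5 occupied → index 0.
Insert 373: h=2, slot 2 empty → index 2.
Table: [199, ∅, 373, 633, ∅, 451, ∅]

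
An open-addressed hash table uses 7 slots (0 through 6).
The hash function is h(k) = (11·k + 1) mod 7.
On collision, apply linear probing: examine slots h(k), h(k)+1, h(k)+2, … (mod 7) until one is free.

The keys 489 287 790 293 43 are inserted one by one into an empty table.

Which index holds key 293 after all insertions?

6

Insert 489: h=4, slot 4 empty => index 4.
Insert 287: h=1, slot 1 empty => index 1.
Insert 790: h=4, slot 4 occupied => index 5.
Insert 293: h=4, slots 4,5 occupied => index 6.
Insert 43: h=5, slots 5,6 occupied => index 0.
Table: [43, 287, —, —, 489, 790, 293]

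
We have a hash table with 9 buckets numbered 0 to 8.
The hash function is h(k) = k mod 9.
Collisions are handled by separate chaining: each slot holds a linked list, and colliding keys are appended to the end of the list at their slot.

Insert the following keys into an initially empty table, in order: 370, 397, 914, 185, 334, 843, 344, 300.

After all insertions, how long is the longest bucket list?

3

370 → bucket 1
397 → bucket 1 (collision)
914 → bucket 5
185 → bucket 5 (collision)
334 → bucket 1 (collision)
843 → bucket 6
344 → bucket 2
300 → bucket 3
Final buckets:
0: -
1: 370 -> 397 -> 334
2: 344
3: 300
4: -
5: 914 -> 185
6: 843
7: -
8: -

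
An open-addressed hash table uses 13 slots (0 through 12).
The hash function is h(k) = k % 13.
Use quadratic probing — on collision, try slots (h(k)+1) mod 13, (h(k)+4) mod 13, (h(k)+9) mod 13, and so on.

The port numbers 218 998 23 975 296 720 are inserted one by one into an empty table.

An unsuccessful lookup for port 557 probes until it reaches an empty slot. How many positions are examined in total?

218: h=10 → slot 10
998: h=10, probe 10,11 → slot 11
23: h=10, probe 10,11,1 → slot 1
975: h=0 → slot 0
296: h=10, probe 10,11,1,6 → slot 6
720: h=5 → slot 5
Table: [975, 23, ∅, ∅, ∅, 720, 296, ∅, ∅, ∅, 218, 998, ∅]
Lookup 557: h=11, probe 11,12 → slot 12 empty, not found.

2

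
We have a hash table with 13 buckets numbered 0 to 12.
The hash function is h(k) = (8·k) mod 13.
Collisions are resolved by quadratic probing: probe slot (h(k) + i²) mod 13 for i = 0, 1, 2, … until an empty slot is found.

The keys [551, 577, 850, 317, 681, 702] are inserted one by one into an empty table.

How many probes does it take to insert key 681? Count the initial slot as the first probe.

5

Insert 551: h=1, slot 1 empty => index 1.
Insert 577: h=1, slot 1 occupied => index 2.
Insert 850: h=1, slots 1,2 occupied => index 5.
Insert 317: h=1, slots 1,2,5 occupied => index 10.
Insert 681: h=1, slots 1,2,5,10 occupied => index 4.
Insert 702: h=0, slot 0 empty => index 0.
Table: [702, 551, 577, _, 681, 850, _, _, _, _, 317, _, _]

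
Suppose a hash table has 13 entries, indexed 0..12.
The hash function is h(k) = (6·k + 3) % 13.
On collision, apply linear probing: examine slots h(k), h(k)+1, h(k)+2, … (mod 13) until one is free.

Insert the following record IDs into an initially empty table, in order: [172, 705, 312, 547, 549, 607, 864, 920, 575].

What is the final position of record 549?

11

172 hashes to 8; slot 8 is free => place at 8.
705 hashes to 8; 8 taken => place at 9.
312 hashes to 3; slot 3 is free => place at 3.
547 hashes to 9; 9 taken => place at 10.
549 hashes to 8; 8,9,10 taken => place at 11.
607 hashes to 5; slot 5 is free => place at 5.
864 hashes to 0; slot 0 is free => place at 0.
920 hashes to 11; 11 taken => place at 12.
575 hashes to 8; 8,9,10,11,12,0 taken => place at 1.
Table: [864, 575, ∅, 312, ∅, 607, ∅, ∅, 172, 705, 547, 549, 920]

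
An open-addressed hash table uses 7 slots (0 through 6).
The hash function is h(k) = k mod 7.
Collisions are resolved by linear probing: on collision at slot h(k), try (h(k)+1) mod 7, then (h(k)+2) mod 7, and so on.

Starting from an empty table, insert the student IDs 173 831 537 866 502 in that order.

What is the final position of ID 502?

2

173: h=5 => slot 5
831: h=5, probe 5,6 => slot 6
537: h=5, probe 5,6,0 => slot 0
866: h=5, probe 5,6,0,1 => slot 1
502: h=5, probe 5,6,0,1,2 => slot 2
Table: [537, 866, 502, —, —, 173, 831]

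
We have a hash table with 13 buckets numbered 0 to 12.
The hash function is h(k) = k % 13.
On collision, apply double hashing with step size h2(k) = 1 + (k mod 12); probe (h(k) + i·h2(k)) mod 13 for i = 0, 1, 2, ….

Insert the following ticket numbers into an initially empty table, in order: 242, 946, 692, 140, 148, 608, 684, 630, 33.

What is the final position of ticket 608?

2

242 hashes to 8; slot 8 is free -> place at 8.
946 hashes to 10; slot 10 is free -> place at 10.
692 hashes to 3; slot 3 is free -> place at 3.
140 hashes to 10, h2=9; 10 taken -> place at 6.
148 hashes to 5; slot 5 is free -> place at 5.
608 hashes to 10, h2=9; 10,6 taken -> place at 2.
684 hashes to 8, h2=1; 8 taken -> place at 9.
630 hashes to 6, h2=7; 6 taken -> place at 0.
33 hashes to 7; slot 7 is free -> place at 7.
Table: [630, -, 608, 692, -, 148, 140, 33, 242, 684, 946, -, -]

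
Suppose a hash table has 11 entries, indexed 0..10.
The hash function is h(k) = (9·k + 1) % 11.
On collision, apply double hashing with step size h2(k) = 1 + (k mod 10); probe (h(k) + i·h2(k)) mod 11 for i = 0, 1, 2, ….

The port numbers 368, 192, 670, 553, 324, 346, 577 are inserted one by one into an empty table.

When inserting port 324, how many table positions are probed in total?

2

368: h=2 → slot 2
192: h=2, h2=3, probe 2,5 → slot 5
670: h=3 → slot 3
553: h=6 → slot 6
324: h=2, h2=5, probe 2,7 → slot 7
346: h=2, h2=7, probe 2,9 → slot 9
577: h=2, h2=8, probe 2,10 → slot 10
Table: [-, -, 368, 670, -, 192, 553, 324, -, 346, 577]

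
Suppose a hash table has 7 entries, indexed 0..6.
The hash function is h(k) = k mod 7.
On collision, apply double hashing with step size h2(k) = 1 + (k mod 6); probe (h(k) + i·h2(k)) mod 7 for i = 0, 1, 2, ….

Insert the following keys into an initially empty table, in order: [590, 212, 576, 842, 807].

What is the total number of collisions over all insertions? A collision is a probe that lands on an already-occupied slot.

Insert 590: h=2, slot 2 empty => index 2.
Insert 212: h=2, h2=3, slot 2 occupied => index 5.
Insert 576: h=2, h2=1, slot 2 occupied => index 3.
Insert 842: h=2, h2=3, slots 2,5 occupied => index 1.
Insert 807: h=2, h2=4, slot 2 occupied => index 6.
Table: [∅, 842, 590, 576, ∅, 212, 807]

5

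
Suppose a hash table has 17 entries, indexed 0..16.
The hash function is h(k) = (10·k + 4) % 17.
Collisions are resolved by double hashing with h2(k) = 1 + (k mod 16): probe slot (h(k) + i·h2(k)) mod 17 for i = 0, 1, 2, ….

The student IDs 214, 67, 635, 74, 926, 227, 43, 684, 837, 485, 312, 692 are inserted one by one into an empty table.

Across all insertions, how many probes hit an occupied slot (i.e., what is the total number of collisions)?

10

214 hashes to 2; slot 2 is free => place at 2.
67 hashes to 11; slot 11 is free => place at 11.
635 hashes to 13; slot 13 is free => place at 13.
74 hashes to 13, h2=11; 13 taken => place at 7.
926 hashes to 16; slot 16 is free => place at 16.
227 hashes to 13, h2=4; 13 taken => place at 0.
43 hashes to 9; slot 9 is free => place at 9.
684 hashes to 10; slot 10 is free => place at 10.
837 hashes to 10, h2=6; 10,16 taken => place at 5.
485 hashes to 9, h2=6; 9 taken => place at 15.
312 hashes to 13, h2=9; 13,5 taken => place at 14.
692 hashes to 5, h2=5; 5,10,15 taken => place at 3.
Table: [227, -, 214, 692, -, 837, -, 74, -, 43, 684, 67, -, 635, 312, 485, 926]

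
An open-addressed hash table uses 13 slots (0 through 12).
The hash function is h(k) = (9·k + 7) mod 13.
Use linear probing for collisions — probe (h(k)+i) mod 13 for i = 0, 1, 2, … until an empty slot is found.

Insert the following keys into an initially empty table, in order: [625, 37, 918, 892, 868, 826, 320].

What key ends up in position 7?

320

Insert 625: h=3, slot 3 empty -> index 3.
Insert 37: h=2, slot 2 empty -> index 2.
Insert 918: h=1, slot 1 empty -> index 1.
Insert 892: h=1, slots 1,2,3 occupied -> index 4.
Insert 868: h=6, slot 6 empty -> index 6.
Insert 826: h=5, slot 5 empty -> index 5.
Insert 320: h=1, slots 1,2,3,4,5,6 occupied -> index 7.
Table: [., 918, 37, 625, 892, 826, 868, 320, ., ., ., ., .]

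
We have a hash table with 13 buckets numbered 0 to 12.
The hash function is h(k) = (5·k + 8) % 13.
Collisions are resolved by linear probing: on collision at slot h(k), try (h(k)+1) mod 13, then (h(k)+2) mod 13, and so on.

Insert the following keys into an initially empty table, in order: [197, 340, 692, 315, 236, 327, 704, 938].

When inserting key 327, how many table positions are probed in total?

4

197 hashes to 5; slot 5 is free => place at 5.
340 hashes to 5; 5 taken => place at 6.
692 hashes to 10; slot 10 is free => place at 10.
315 hashes to 10; 10 taken => place at 11.
236 hashes to 5; 5,6 taken => place at 7.
327 hashes to 5; 5,6,7 taken => place at 8.
704 hashes to 5; 5,6,7,8 taken => place at 9.
938 hashes to 5; 5,6,7,8,9,10,11 taken => place at 12.
Table: [∅, ∅, ∅, ∅, ∅, 197, 340, 236, 327, 704, 692, 315, 938]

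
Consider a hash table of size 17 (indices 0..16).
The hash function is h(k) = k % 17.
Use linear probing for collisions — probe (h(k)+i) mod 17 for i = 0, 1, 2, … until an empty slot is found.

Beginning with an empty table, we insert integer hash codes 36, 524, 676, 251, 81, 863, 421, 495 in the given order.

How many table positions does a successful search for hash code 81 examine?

36 hashes to 2; slot 2 is free => place at 2.
524 hashes to 14; slot 14 is free => place at 14.
676 hashes to 13; slot 13 is free => place at 13.
251 hashes to 13; 13,14 taken => place at 15.
81 hashes to 13; 13,14,15 taken => place at 16.
863 hashes to 13; 13,14,15,16 taken => place at 0.
421 hashes to 13; 13,14,15,16,0 taken => place at 1.
495 hashes to 2; 2 taken => place at 3.
Table: [863, 421, 36, 495, —, —, —, —, —, —, —, —, —, 676, 524, 251, 81]
Lookup 81: h=13, probe 13,14,15,16 → found at 16.

4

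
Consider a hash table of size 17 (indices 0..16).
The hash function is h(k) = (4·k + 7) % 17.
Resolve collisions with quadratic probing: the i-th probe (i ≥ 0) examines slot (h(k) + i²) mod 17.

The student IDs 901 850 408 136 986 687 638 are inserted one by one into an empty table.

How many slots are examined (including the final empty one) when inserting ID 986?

5

901 hashes to 7; slot 7 is free → place at 7.
850 hashes to 7; 7 taken → place at 8.
408 hashes to 7; 7,8 taken → place at 11.
136 hashes to 7; 7,8,11 taken → place at 16.
986 hashes to 7; 7,8,11,16 taken → place at 6.
687 hashes to 1; slot 1 is free → place at 1.
638 hashes to 9; slot 9 is free → place at 9.
Table: [—, 687, —, —, —, —, 986, 901, 850, 638, —, 408, —, —, —, —, 136]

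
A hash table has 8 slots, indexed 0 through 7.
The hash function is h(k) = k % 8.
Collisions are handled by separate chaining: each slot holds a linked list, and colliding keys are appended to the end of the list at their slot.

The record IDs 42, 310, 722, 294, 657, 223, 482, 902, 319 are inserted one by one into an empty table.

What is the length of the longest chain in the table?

42 -> bucket 2
310 -> bucket 6
722 -> bucket 2 (collision)
294 -> bucket 6 (collision)
657 -> bucket 1
223 -> bucket 7
482 -> bucket 2 (collision)
902 -> bucket 6 (collision)
319 -> bucket 7 (collision)
Final buckets:
0: —
1: 657
2: 42 -> 722 -> 482
3: —
4: —
5: —
6: 310 -> 294 -> 902
7: 223 -> 319

3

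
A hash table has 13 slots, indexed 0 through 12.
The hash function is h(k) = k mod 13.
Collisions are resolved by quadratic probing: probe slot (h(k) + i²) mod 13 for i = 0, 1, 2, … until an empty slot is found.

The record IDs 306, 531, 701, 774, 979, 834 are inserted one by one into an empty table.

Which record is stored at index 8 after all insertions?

306: h=7 → slot 7
531: h=11 → slot 11
701: h=12 → slot 12
774: h=7, probe 7,8 → slot 8
979: h=4 → slot 4
834: h=2 → slot 2
Table: [∅, ∅, 834, ∅, 979, ∅, ∅, 306, 774, ∅, ∅, 531, 701]

774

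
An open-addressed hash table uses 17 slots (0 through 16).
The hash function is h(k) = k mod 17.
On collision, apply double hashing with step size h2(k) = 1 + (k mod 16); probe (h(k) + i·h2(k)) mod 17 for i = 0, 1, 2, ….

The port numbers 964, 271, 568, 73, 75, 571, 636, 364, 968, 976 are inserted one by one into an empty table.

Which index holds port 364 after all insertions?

Insert 964: h=12, slot 12 empty => index 12.
Insert 271: h=16, slot 16 empty => index 16.
Insert 568: h=7, slot 7 empty => index 7.
Insert 73: h=5, slot 5 empty => index 5.
Insert 75: h=7, h2=12, slot 7 occupied => index 2.
Insert 571: h=10, slot 10 empty => index 10.
Insert 636: h=7, h2=13, slot 7 occupied => index 3.
Insert 364: h=7, h2=13, slots 7,3,16,12 occupied => index 8.
Insert 968: h=16, h2=9, slots 16,8 occupied => index 0.
Insert 976: h=7, h2=1, slots 7,8 occupied => index 9.
Table: [968, -, 75, 636, -, 73, -, 568, 364, 976, 571, -, 964, -, -, -, 271]

8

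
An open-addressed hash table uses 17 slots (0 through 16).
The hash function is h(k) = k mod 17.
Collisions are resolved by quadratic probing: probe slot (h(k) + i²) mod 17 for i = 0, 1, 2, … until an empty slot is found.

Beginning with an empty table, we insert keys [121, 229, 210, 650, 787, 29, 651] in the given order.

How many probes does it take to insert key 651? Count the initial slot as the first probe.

3

121 hashes to 2; slot 2 is free -> place at 2.
229 hashes to 8; slot 8 is free -> place at 8.
210 hashes to 6; slot 6 is free -> place at 6.
650 hashes to 4; slot 4 is free -> place at 4.
787 hashes to 5; slot 5 is free -> place at 5.
29 hashes to 12; slot 12 is free -> place at 12.
651 hashes to 5; 5,6 taken -> place at 9.
Table: [., ., 121, ., 650, 787, 210, ., 229, 651, ., ., 29, ., ., ., .]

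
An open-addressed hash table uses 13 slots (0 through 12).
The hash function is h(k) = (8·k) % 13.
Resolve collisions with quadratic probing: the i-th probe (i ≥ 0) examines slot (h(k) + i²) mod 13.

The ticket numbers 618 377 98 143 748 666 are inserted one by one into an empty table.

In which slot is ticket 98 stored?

5

Insert 618: h=4, slot 4 empty => index 4.
Insert 377: h=0, slot 0 empty => index 0.
Insert 98: h=4, slot 4 occupied => index 5.
Insert 143: h=0, slot 0 occupied => index 1.
Insert 748: h=4, slots 4,5 occupied => index 8.
Insert 666: h=11, slot 11 empty => index 11.
Table: [377, 143, ., ., 618, 98, ., ., 748, ., ., 666, .]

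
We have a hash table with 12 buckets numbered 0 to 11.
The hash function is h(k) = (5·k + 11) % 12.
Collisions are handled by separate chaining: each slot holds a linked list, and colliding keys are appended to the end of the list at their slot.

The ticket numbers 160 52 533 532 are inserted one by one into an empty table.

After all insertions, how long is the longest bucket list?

160 -> bucket 7
52 -> bucket 7 (collision)
533 -> bucket 0
532 -> bucket 7 (collision)
Final buckets:
0: 533
1: _
2: _
3: _
4: _
5: _
6: _
7: 160 -> 52 -> 532
8: _
9: _
10: _
11: _

3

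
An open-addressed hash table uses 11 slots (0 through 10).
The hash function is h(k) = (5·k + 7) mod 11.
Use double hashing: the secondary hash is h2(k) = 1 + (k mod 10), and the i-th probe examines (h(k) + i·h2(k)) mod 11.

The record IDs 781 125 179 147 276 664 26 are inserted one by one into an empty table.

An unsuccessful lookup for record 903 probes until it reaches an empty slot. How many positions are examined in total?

3

781: h=7 => slot 7
125: h=5 => slot 5
179: h=0 => slot 0
147: h=5, h2=8, probe 5,2 => slot 2
276: h=1 => slot 1
664: h=5, h2=5, probe 5,10 => slot 10
26: h=5, h2=7, probe 5,1,8 => slot 8
Table: [179, 276, 147, ., ., 125, ., 781, 26, ., 664]
Lookup 903: h=1, h2=4, probe 1,5,9 → slot 9 empty, not found.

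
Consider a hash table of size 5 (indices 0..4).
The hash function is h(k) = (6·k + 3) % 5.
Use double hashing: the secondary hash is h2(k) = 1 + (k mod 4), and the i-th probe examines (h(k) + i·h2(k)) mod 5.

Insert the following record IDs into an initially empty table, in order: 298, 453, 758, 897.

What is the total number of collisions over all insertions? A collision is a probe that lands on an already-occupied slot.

2

298 hashes to 1; slot 1 is free → place at 1.
453 hashes to 1, h2=2; 1 taken → place at 3.
758 hashes to 1, h2=3; 1 taken → place at 4.
897 hashes to 0; slot 0 is free → place at 0.
Table: [897, 298, -, 453, 758]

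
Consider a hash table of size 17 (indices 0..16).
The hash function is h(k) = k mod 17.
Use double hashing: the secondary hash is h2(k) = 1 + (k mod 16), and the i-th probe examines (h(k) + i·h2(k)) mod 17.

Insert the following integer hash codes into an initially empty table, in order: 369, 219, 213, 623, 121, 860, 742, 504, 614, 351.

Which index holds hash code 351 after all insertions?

8

Insert 369: h=12, slot 12 empty -> index 12.
Insert 219: h=15, slot 15 empty -> index 15.
Insert 213: h=9, slot 9 empty -> index 9.
Insert 623: h=11, slot 11 empty -> index 11.
Insert 121: h=2, slot 2 empty -> index 2.
Insert 860: h=10, slot 10 empty -> index 10.
Insert 742: h=11, h2=7, slot 11 occupied -> index 1.
Insert 504: h=11, h2=9, slot 11 occupied -> index 3.
Insert 614: h=2, h2=7, slots 2,9 occupied -> index 16.
Insert 351: h=11, h2=16, slots 11,10,9 occupied -> index 8.
Table: [., 742, 121, 504, ., ., ., ., 351, 213, 860, 623, 369, ., ., 219, 614]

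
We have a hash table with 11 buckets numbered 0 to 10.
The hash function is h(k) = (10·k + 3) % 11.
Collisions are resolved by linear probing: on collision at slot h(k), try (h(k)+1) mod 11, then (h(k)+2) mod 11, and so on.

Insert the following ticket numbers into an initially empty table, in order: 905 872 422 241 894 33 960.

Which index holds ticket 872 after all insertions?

1

905: h=0 → slot 0
872: h=0, probe 0,1 → slot 1
422: h=10 → slot 10
241: h=4 → slot 4
894: h=0, probe 0,1,2 → slot 2
33: h=3 → slot 3
960: h=0, probe 0,1,2,3,4,5 → slot 5
Table: [905, 872, 894, 33, 241, 960, _, _, _, _, 422]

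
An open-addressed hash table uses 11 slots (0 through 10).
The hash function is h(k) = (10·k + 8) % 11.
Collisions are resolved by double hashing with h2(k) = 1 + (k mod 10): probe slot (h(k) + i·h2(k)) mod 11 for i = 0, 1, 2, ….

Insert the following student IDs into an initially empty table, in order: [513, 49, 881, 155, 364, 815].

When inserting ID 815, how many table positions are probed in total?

513: h=1 => slot 1
49: h=3 => slot 3
881: h=7 => slot 7
155: h=7, h2=6, probe 7,2 => slot 2
364: h=7, h2=5, probe 7,1,6 => slot 6
815: h=7, h2=6, probe 7,2,8 => slot 8
Table: [., 513, 155, 49, ., ., 364, 881, 815, ., .]

3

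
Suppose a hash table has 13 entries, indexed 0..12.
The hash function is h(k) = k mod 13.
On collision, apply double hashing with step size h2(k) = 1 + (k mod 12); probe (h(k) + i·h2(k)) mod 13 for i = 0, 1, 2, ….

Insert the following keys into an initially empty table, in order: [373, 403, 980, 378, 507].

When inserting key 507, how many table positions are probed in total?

373 hashes to 9; slot 9 is free => place at 9.
403 hashes to 0; slot 0 is free => place at 0.
980 hashes to 5; slot 5 is free => place at 5.
378 hashes to 1; slot 1 is free => place at 1.
507 hashes to 0, h2=4; 0 taken => place at 4.
Table: [403, 378, ∅, ∅, 507, 980, ∅, ∅, ∅, 373, ∅, ∅, ∅]

2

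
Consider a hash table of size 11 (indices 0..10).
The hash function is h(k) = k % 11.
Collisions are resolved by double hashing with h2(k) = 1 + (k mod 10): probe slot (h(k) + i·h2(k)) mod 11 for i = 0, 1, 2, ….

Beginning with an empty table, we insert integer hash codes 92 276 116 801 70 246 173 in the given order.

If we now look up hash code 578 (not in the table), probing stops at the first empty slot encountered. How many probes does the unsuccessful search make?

Insert 92: h=4, slot 4 empty -> index 4.
Insert 276: h=1, slot 1 empty -> index 1.
Insert 116: h=6, slot 6 empty -> index 6.
Insert 801: h=9, slot 9 empty -> index 9.
Insert 70: h=4, h2=1, slot 4 occupied -> index 5.
Insert 246: h=4, h2=7, slot 4 occupied -> index 0.
Insert 173: h=8, slot 8 empty -> index 8.
Table: [246, 276, ∅, ∅, 92, 70, 116, ∅, 173, 801, ∅]
Lookup 578: h=6, h2=9, probe 6,4,2 → slot 2 empty, not found.

3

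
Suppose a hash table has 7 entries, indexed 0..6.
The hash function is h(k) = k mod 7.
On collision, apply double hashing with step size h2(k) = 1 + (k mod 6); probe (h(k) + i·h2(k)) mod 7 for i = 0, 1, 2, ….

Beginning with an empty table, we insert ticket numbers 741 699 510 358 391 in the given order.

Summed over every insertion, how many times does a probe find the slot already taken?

5

741 hashes to 6; slot 6 is free => place at 6.
699 hashes to 6, h2=4; 6 taken => place at 3.
510 hashes to 6, h2=1; 6 taken => place at 0.
358 hashes to 1; slot 1 is free => place at 1.
391 hashes to 6, h2=2; 6,1,3 taken => place at 5.
Table: [510, 358, ∅, 699, ∅, 391, 741]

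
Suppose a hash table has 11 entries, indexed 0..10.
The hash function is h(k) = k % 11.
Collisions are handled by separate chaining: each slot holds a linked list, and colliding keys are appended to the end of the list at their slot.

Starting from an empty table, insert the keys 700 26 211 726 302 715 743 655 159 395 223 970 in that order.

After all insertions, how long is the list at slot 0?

2

Insert 700: h=7, bucket 7 empty → new chain.
Insert 26: h=4, bucket 4 empty → new chain.
Insert 211: h=2, bucket 2 empty → new chain.
Insert 726: h=0, bucket 0 empty → new chain.
Insert 302: h=5, bucket 5 empty → new chain.
Insert 715: h=0, bucket 0 nonempty → append to chain.
Insert 743: h=6, bucket 6 empty → new chain.
Insert 655: h=6, bucket 6 nonempty → append to chain.
Insert 159: h=5, bucket 5 nonempty → append to chain.
Insert 395: h=10, bucket 10 empty → new chain.
Insert 223: h=3, bucket 3 empty → new chain.
Insert 970: h=2, bucket 2 nonempty → append to chain.
Final buckets:
0: 726 -> 715
1: —
2: 211 -> 970
3: 223
4: 26
5: 302 -> 159
6: 743 -> 655
7: 700
8: —
9: —
10: 395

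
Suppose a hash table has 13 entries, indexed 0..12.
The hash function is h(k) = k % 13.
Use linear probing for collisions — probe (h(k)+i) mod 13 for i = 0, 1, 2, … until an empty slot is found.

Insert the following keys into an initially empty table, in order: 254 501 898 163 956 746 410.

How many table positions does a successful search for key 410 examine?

5

254 hashes to 7; slot 7 is free -> place at 7.
501 hashes to 7; 7 taken -> place at 8.
898 hashes to 1; slot 1 is free -> place at 1.
163 hashes to 7; 7,8 taken -> place at 9.
956 hashes to 7; 7,8,9 taken -> place at 10.
746 hashes to 5; slot 5 is free -> place at 5.
410 hashes to 7; 7,8,9,10 taken -> place at 11.
Table: [-, 898, -, -, -, 746, -, 254, 501, 163, 956, 410, -]
Lookup 410: h=7, probe 7,8,9,10,11 → found at 11.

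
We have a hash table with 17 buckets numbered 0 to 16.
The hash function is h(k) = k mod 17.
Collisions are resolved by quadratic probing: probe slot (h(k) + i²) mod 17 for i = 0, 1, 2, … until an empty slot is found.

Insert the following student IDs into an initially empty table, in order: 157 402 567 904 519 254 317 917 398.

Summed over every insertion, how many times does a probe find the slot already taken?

157 hashes to 4; slot 4 is free → place at 4.
402 hashes to 11; slot 11 is free → place at 11.
567 hashes to 6; slot 6 is free → place at 6.
904 hashes to 3; slot 3 is free → place at 3.
519 hashes to 9; slot 9 is free → place at 9.
254 hashes to 16; slot 16 is free → place at 16.
317 hashes to 11; 11 taken → place at 12.
917 hashes to 16; 16 taken → place at 0.
398 hashes to 7; slot 7 is free → place at 7.
Table: [917, —, —, 904, 157, —, 567, 398, —, 519, —, 402, 317, —, —, —, 254]

2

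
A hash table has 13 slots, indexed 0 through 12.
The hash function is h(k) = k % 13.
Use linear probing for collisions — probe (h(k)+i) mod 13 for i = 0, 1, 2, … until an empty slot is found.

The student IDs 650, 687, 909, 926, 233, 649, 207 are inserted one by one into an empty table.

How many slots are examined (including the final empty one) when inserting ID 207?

650 hashes to 0; slot 0 is free => place at 0.
687 hashes to 11; slot 11 is free => place at 11.
909 hashes to 12; slot 12 is free => place at 12.
926 hashes to 3; slot 3 is free => place at 3.
233 hashes to 12; 12,0 taken => place at 1.
649 hashes to 12; 12,0,1 taken => place at 2.
207 hashes to 12; 12,0,1,2,3 taken => place at 4.
Table: [650, 233, 649, 926, 207, ., ., ., ., ., ., 687, 909]

6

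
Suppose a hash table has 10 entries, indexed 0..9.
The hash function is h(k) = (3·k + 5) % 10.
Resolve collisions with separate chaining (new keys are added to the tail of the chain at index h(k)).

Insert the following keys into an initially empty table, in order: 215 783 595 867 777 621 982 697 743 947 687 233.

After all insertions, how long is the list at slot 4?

3

Insert 215: h=0, bucket 0 empty → new chain.
Insert 783: h=4, bucket 4 empty → new chain.
Insert 595: h=0, bucket 0 nonempty → append to chain.
Insert 867: h=6, bucket 6 empty → new chain.
Insert 777: h=6, bucket 6 nonempty → append to chain.
Insert 621: h=8, bucket 8 empty → new chain.
Insert 982: h=1, bucket 1 empty → new chain.
Insert 697: h=6, bucket 6 nonempty → append to chain.
Insert 743: h=4, bucket 4 nonempty → append to chain.
Insert 947: h=6, bucket 6 nonempty → append to chain.
Insert 687: h=6, bucket 6 nonempty → append to chain.
Insert 233: h=4, bucket 4 nonempty → append to chain.
Final buckets:
0: 215 -> 595
1: 982
2: ∅
3: ∅
4: 783 -> 743 -> 233
5: ∅
6: 867 -> 777 -> 697 -> 947 -> 687
7: ∅
8: 621
9: ∅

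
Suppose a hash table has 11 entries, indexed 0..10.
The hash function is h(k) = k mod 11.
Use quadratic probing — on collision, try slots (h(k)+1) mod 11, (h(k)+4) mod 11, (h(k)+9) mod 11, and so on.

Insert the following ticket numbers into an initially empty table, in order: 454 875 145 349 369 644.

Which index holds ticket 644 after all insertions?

454 hashes to 3; slot 3 is free -> place at 3.
875 hashes to 6; slot 6 is free -> place at 6.
145 hashes to 2; slot 2 is free -> place at 2.
349 hashes to 8; slot 8 is free -> place at 8.
369 hashes to 6; 6 taken -> place at 7.
644 hashes to 6; 6,7 taken -> place at 10.
Table: [_, _, 145, 454, _, _, 875, 369, 349, _, 644]

10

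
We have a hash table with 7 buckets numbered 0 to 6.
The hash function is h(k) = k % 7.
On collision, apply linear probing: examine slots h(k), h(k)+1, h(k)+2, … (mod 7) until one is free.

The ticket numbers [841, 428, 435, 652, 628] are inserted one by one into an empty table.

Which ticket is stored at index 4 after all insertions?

652

841 hashes to 1; slot 1 is free -> place at 1.
428 hashes to 1; 1 taken -> place at 2.
435 hashes to 1; 1,2 taken -> place at 3.
652 hashes to 1; 1,2,3 taken -> place at 4.
628 hashes to 5; slot 5 is free -> place at 5.
Table: [_, 841, 428, 435, 652, 628, _]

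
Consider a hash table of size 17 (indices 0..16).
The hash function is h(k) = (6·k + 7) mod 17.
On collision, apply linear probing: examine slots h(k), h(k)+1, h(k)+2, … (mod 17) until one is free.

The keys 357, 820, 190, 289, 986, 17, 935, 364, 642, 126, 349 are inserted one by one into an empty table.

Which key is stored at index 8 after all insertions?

357: h=7 => slot 7
820: h=14 => slot 14
190: h=8 => slot 8
289: h=7, probe 7,8,9 => slot 9
986: h=7, probe 7,8,9,10 => slot 10
17: h=7, probe 7,8,9,10,11 => slot 11
935: h=7, probe 7,8,9,10,11,12 => slot 12
364: h=15 => slot 15
642: h=0 => slot 0
126: h=15, probe 15,16 => slot 16
349: h=10, probe 10,11,12,13 => slot 13
Table: [642, -, -, -, -, -, -, 357, 190, 289, 986, 17, 935, 349, 820, 364, 126]

190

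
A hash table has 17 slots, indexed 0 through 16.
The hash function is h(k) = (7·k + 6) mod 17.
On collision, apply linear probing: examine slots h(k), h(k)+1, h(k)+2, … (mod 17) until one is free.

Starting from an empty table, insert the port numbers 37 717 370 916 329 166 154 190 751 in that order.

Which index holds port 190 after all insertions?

16

Insert 37: h=10, slot 10 empty -> index 10.
Insert 717: h=10, slot 10 occupied -> index 11.
Insert 370: h=12, slot 12 empty -> index 12.
Insert 916: h=9, slot 9 empty -> index 9.
Insert 329: h=14, slot 14 empty -> index 14.
Insert 166: h=12, slot 12 occupied -> index 13.
Insert 154: h=13, slots 13,14 occupied -> index 15.
Insert 190: h=10, slots 10,11,12,13,14,15 occupied -> index 16.
Insert 751: h=10, slots 10,11,12,13,14,15,16 occupied -> index 0.
Table: [751, ∅, ∅, ∅, ∅, ∅, ∅, ∅, ∅, 916, 37, 717, 370, 166, 329, 154, 190]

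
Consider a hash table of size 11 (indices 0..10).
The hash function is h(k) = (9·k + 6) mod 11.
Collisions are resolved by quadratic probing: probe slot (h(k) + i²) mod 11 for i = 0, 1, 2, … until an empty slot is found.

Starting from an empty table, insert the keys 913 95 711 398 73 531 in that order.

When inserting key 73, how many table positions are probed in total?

913: h=6 => slot 6
95: h=3 => slot 3
711: h=3, probe 3,4 => slot 4
398: h=2 => slot 2
73: h=3, probe 3,4,7 => slot 7
531: h=0 => slot 0
Table: [531, _, 398, 95, 711, _, 913, 73, _, _, _]

3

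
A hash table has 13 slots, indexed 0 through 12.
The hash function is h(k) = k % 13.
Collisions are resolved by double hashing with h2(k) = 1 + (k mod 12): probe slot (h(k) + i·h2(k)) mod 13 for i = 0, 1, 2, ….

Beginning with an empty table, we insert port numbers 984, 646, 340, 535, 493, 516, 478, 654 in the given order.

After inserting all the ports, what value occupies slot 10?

535

984 hashes to 9; slot 9 is free → place at 9.
646 hashes to 9, h2=11; 9 taken → place at 7.
340 hashes to 2; slot 2 is free → place at 2.
535 hashes to 2, h2=8; 2 taken → place at 10.
493 hashes to 12; slot 12 is free → place at 12.
516 hashes to 9, h2=1; 9,10 taken → place at 11.
478 hashes to 10, h2=11; 10 taken → place at 8.
654 hashes to 4; slot 4 is free → place at 4.
Table: [., ., 340, ., 654, ., ., 646, 478, 984, 535, 516, 493]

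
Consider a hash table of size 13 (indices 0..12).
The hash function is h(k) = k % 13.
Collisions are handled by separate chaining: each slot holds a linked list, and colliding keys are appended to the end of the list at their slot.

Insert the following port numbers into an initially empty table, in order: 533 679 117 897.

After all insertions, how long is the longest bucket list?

Insert 533: h=0, bucket 0 empty -> new chain.
Insert 679: h=3, bucket 3 empty -> new chain.
Insert 117: h=0, bucket 0 nonempty -> append to chain.
Insert 897: h=0, bucket 0 nonempty -> append to chain.
Final buckets:
0: 533 -> 117 -> 897
1: -
2: -
3: 679
4: -
5: -
6: -
7: -
8: -
9: -
10: -
11: -
12: -

3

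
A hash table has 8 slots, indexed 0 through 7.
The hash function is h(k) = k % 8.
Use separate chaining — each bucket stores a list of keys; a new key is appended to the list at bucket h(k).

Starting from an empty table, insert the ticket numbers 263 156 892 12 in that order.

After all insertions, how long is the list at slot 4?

263 -> bucket 7
156 -> bucket 4
892 -> bucket 4 (collision)
12 -> bucket 4 (collision)
Final buckets:
0: .
1: .
2: .
3: .
4: 156 -> 892 -> 12
5: .
6: .
7: 263

3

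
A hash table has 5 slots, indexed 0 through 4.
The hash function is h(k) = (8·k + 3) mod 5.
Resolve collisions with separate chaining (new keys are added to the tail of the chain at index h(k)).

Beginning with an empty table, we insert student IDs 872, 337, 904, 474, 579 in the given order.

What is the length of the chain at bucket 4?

2

872 → bucket 4
337 → bucket 4 (collision)
904 → bucket 0
474 → bucket 0 (collision)
579 → bucket 0 (collision)
Final buckets:
0: 904 -> 474 -> 579
1: _
2: _
3: _
4: 872 -> 337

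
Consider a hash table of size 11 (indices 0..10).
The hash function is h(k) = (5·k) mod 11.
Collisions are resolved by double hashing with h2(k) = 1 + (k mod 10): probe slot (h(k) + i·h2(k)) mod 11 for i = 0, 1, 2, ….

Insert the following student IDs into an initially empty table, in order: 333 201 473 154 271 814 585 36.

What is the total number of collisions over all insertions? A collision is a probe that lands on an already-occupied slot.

10

333: h=4 => slot 4
201: h=4, h2=2, probe 4,6 => slot 6
473: h=0 => slot 0
154: h=0, h2=5, probe 0,5 => slot 5
271: h=2 => slot 2
814: h=0, h2=5, probe 0,5,10 => slot 10
585: h=10, h2=6, probe 10,5,0,6,1 => slot 1
36: h=4, h2=7, probe 4,0,7 => slot 7
Table: [473, 585, 271, —, 333, 154, 201, 36, —, —, 814]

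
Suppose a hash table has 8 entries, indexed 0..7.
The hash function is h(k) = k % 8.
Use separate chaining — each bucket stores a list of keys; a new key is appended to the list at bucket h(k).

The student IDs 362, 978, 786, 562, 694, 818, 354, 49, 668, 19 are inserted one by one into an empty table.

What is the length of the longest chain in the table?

6

Insert 362: h=2, bucket 2 empty → new chain.
Insert 978: h=2, bucket 2 nonempty → append to chain.
Insert 786: h=2, bucket 2 nonempty → append to chain.
Insert 562: h=2, bucket 2 nonempty → append to chain.
Insert 694: h=6, bucket 6 empty → new chain.
Insert 818: h=2, bucket 2 nonempty → append to chain.
Insert 354: h=2, bucket 2 nonempty → append to chain.
Insert 49: h=1, bucket 1 empty → new chain.
Insert 668: h=4, bucket 4 empty → new chain.
Insert 19: h=3, bucket 3 empty → new chain.
Final buckets:
0: —
1: 49
2: 362 -> 978 -> 786 -> 562 -> 818 -> 354
3: 19
4: 668
5: —
6: 694
7: —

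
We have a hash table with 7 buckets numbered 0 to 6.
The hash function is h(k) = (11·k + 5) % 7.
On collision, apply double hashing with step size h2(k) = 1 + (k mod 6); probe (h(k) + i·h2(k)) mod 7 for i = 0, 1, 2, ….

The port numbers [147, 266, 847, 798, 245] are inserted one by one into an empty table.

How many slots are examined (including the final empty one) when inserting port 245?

147 hashes to 5; slot 5 is free → place at 5.
266 hashes to 5, h2=3; 5 taken → place at 1.
847 hashes to 5, h2=2; 5 taken → place at 0.
798 hashes to 5, h2=1; 5 taken → place at 6.
245 hashes to 5, h2=6; 5 taken → place at 4.
Table: [847, 266, ., ., 245, 147, 798]

2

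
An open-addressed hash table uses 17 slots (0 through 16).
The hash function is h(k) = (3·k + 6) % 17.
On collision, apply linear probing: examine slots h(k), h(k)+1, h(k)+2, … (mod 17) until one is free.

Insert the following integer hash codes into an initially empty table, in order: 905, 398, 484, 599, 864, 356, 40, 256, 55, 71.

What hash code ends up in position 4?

905: h=1 => slot 1
398: h=10 => slot 10
484: h=13 => slot 13
599: h=1, probe 1,2 => slot 2
864: h=14 => slot 14
356: h=3 => slot 3
40: h=7 => slot 7
256: h=9 => slot 9
55: h=1, probe 1,2,3,4 => slot 4
71: h=15 => slot 15
Table: [∅, 905, 599, 356, 55, ∅, ∅, 40, ∅, 256, 398, ∅, ∅, 484, 864, 71, ∅]

55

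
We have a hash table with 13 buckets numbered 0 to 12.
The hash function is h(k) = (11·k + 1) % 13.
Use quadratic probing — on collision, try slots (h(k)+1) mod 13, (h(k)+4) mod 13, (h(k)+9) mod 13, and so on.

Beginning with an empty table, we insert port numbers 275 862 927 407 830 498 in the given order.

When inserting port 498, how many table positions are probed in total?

275 hashes to 10; slot 10 is free → place at 10.
862 hashes to 6; slot 6 is free → place at 6.
927 hashes to 6; 6 taken → place at 7.
407 hashes to 6; 6,7,10 taken → place at 2.
830 hashes to 5; slot 5 is free → place at 5.
498 hashes to 6; 6,7,10,2 taken → place at 9.
Table: [∅, ∅, 407, ∅, ∅, 830, 862, 927, ∅, 498, 275, ∅, ∅]

5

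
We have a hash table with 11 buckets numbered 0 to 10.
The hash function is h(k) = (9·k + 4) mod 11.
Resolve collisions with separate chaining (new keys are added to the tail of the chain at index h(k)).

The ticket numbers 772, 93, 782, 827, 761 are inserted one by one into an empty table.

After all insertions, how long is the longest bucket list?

772 -> bucket 0
93 -> bucket 5
782 -> bucket 2
827 -> bucket 0 (collision)
761 -> bucket 0 (collision)
Final buckets:
0: 772 -> 827 -> 761
1: -
2: 782
3: -
4: -
5: 93
6: -
7: -
8: -
9: -
10: -

3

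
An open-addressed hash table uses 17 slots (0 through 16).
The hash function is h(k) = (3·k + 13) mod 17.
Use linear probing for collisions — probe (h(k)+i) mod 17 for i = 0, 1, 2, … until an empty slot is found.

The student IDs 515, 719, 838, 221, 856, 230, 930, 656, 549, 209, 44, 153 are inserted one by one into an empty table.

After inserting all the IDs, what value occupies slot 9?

515 hashes to 11; slot 11 is free → place at 11.
719 hashes to 11; 11 taken → place at 12.
838 hashes to 11; 11,12 taken → place at 13.
221 hashes to 13; 13 taken → place at 14.
856 hashes to 14; 14 taken → place at 15.
230 hashes to 6; slot 6 is free → place at 6.
930 hashes to 15; 15 taken → place at 16.
656 hashes to 9; slot 9 is free → place at 9.
549 hashes to 11; 11,12,13,14,15,16 taken → place at 0.
209 hashes to 11; 11,12,13,14,15,16,0 taken → place at 1.
44 hashes to 9; 9 taken → place at 10.
153 hashes to 13; 13,14,15,16,0,1 taken → place at 2.
Table: [549, 209, 153, ., ., ., 230, ., ., 656, 44, 515, 719, 838, 221, 856, 930]

656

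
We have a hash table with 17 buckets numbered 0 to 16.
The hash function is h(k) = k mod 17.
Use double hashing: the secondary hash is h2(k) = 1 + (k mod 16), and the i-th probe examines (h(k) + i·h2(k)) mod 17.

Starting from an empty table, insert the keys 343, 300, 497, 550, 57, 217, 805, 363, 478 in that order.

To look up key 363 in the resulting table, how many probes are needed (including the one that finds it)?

2

343: h=3 → slot 3
300: h=11 → slot 11
497: h=4 → slot 4
550: h=6 → slot 6
57: h=6, h2=10, probe 6,16 → slot 16
217: h=13 → slot 13
805: h=6, h2=6, probe 6,12 → slot 12
363: h=6, h2=12, probe 6,1 → slot 1
478: h=2 → slot 2
Table: [., 363, 478, 343, 497, ., 550, ., ., ., ., 300, 805, 217, ., ., 57]
Lookup 363: h=6, h2=12, probe 6,1 → found at 1.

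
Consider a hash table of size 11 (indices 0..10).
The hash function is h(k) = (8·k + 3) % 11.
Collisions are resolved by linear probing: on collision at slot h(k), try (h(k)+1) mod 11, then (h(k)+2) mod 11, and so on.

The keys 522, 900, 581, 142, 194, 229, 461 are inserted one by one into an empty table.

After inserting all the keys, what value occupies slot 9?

900

Insert 522: h=10, slot 10 empty → index 10.
Insert 900: h=9, slot 9 empty → index 9.
Insert 581: h=9, slots 9,10 occupied → index 0.
Insert 142: h=6, slot 6 empty → index 6.
Insert 194: h=4, slot 4 empty → index 4.
Insert 229: h=9, slots 9,10,0 occupied → index 1.
Insert 461: h=6, slot 6 occupied → index 7.
Table: [581, 229, —, —, 194, —, 142, 461, —, 900, 522]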